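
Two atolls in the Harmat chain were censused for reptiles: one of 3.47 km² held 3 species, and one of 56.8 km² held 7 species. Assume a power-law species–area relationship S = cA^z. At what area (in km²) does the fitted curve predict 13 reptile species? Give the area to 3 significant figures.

438 km²

z = ln(7/3) / ln(56.8/3.47) = 0.8473 / 2.7954 = 0.3031
c = 3 / 3.47^0.3031 = 3 / 1.458 = 2.058
A = (13/2.058)^(1/0.3031) ⇒ ln A = ln(6.318)/0.3031 = 6.0819
A = e^6.0819 ≈ 437.8 km²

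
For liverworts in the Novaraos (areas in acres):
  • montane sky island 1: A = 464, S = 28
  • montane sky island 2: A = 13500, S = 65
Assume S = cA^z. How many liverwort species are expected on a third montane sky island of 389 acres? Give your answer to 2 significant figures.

z = ln(65/28) / ln(13500/464) = 0.8422 / 3.3706 = 0.2499
c = 28 / 464^0.2499 = 28 / 4.637 = 6.038
S₃ = 6.038 × 389^0.2499 = 6.038 × 4.437 ≈ 26.79

27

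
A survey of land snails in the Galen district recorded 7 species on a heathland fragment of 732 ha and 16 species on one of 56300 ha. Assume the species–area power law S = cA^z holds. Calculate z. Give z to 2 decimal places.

0.19

Taking logs: ln S = ln c + z ln A, so z = (ln S₂ − ln S₁)/(ln A₂ − ln A₁).
z = ln(16/7) / ln(56300/732) = ln(2.286) / ln(76.91) = 0.8267 / 4.3427 = 0.1904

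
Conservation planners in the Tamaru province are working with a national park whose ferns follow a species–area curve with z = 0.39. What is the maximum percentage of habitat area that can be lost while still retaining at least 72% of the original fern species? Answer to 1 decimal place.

56.9%

Need (A_new/A_old)^0.39 = 0.72, so A_new/A_old = 0.72^(1/0.39) = 0.72^2.564
ln(A_new/A_old) = ln 0.72 / 0.39 = -0.3285 / 0.39 = -0.8423
A_new/A_old = e^-0.8423 ≈ 0.4307
Fraction that can be lost = 1 − 0.4307 = 0.5693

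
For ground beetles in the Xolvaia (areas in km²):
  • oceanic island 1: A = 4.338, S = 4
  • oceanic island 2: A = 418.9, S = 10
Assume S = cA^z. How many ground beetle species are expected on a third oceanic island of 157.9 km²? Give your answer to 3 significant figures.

8.22

z = ln(10/4) / ln(418.9/4.338) = 0.9163 / 4.5702 = 0.2005
c = 4 / 4.338^0.2005 = 4 / 1.342 = 2.98
S₃ = 2.98 × 157.9^0.2005 = 2.98 × 2.759 ≈ 8.223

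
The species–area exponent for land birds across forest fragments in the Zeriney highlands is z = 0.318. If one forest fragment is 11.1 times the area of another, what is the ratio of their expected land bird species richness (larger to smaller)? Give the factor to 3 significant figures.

2.15

S₂/S₁ = (A₂/A₁)^z = 11.1^0.318
ln(S₂/S₁) = 0.318 × ln 11.1 = 0.318 × 2.4069 = 0.7654
S₂/S₁ = e^0.7654 ≈ 2.15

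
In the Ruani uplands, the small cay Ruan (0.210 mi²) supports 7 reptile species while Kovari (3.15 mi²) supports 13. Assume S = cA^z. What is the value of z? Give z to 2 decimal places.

Taking logs: ln S = ln c + z ln A, so z = (ln S₂ − ln S₁)/(ln A₂ − ln A₁).
z = ln(13/7) / ln(3.15/0.21) = ln(1.857) / ln(15) = 0.6190 / 2.7081 = 0.2286

0.23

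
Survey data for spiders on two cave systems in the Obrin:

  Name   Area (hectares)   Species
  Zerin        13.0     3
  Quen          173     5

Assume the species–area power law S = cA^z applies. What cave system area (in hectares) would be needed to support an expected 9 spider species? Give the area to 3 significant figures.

z = ln(5/3) / ln(173/13) = 0.5108 / 2.5883 = 0.1974
c = 3 / 13^0.1974 = 3 / 1.659 = 1.808
A = (9/1.808)^(1/0.1974) ⇒ ln A = ln(4.977)/0.1974 = 8.1316
A = e^8.1316 ≈ 3400 hectares

3400 hectares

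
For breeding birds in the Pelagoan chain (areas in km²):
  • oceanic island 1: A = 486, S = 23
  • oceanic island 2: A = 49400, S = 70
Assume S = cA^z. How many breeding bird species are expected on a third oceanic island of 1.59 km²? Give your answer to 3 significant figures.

5.80

z = ln(70/23) / ln(49400/486) = 1.1130 / 4.6215 = 0.2408
c = 23 / 486^0.2408 = 23 / 4.436 = 5.184
S₃ = 5.184 × 1.59^0.2408 = 5.184 × 1.118 ≈ 5.797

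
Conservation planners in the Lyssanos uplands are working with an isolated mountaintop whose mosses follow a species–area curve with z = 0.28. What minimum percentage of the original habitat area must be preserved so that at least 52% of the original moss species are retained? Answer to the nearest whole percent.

Need (A_new/A_old)^0.28 = 0.52, so A_new/A_old = 0.52^(1/0.28) = 0.52^3.571
ln(A_new/A_old) = ln 0.52 / 0.28 = -0.6539 / 0.28 = -2.3355
A_new/A_old = e^-2.3355 ≈ 0.09677

10%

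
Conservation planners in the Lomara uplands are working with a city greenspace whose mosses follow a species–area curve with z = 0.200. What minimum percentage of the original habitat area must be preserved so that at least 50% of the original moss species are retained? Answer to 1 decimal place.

3.1%

Need (A_new/A_old)^0.2 = 0.5, so A_new/A_old = 0.5^(1/0.2) = 0.5^5
ln(A_new/A_old) = ln 0.5 / 0.2 = -0.6931 / 0.2 = -3.4657
A_new/A_old = e^-3.4657 ≈ 0.03125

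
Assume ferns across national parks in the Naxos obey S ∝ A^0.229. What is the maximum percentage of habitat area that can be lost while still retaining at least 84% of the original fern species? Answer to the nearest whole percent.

53%

Need (A_new/A_old)^0.229 = 0.84, so A_new/A_old = 0.84^(1/0.229) = 0.84^4.367
ln(A_new/A_old) = ln 0.84 / 0.229 = -0.1744 / 0.229 = -0.7614
A_new/A_old = e^-0.7614 ≈ 0.467
Fraction that can be lost = 1 − 0.467 = 0.533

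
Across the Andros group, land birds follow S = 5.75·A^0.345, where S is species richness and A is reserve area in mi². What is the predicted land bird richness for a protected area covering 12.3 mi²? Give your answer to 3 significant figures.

13.7

S = 5.75 × 12.3^0.345
ln S = ln 5.75 + 0.345 × ln 12.3 = 1.7492 + 0.345 × 2.5096 = 2.6150
S = e^2.6150 ≈ 13.67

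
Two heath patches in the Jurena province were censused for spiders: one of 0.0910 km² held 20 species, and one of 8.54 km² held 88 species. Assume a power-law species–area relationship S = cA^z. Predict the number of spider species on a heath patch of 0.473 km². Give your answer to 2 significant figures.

34

z = ln(88/20) / ln(8.54/0.091) = 1.4816 / 4.5417 = 0.3262
c = 20 / 0.091^0.3262 = 20 / 0.4575 = 43.71
S₃ = 43.71 × 0.473^0.3262 = 43.71 × 0.7833 ≈ 34.24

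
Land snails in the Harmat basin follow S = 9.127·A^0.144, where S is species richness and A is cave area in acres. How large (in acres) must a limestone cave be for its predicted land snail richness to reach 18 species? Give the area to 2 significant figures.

18 = 9.127 × A^0.144  ⇒  A^0.144 = 18/9.127 = 1.972
ln A = ln(1.972) / 0.144 = 0.6791 / 0.144 = 4.7162
A = e^4.7162 ≈ 111.7 acres

110 acres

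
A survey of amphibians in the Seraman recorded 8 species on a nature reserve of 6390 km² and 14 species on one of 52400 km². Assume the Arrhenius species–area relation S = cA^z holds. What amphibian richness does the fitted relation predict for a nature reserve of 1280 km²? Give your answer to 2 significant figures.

z = ln(14/8) / ln(52400/6390) = 0.5596 / 2.1042 = 0.2660
c = 8 / 6390^0.2660 = 8 / 10.28 = 0.778
S₃ = 0.778 × 1280^0.2660 = 0.778 × 6.705 ≈ 5.216

5.2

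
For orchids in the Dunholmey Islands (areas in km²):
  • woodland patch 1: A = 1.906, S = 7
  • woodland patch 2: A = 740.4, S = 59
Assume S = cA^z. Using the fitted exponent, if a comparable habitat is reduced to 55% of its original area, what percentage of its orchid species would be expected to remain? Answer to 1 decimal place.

80.8%

z = ln(59/7) / ln(740.4/1.906) = 2.1316 / 5.9622 = 0.3575
S_new/S_old = (A_new/A_old)^z = 0.55^0.3575 = exp(0.3575 × -0.5978) = 0.8076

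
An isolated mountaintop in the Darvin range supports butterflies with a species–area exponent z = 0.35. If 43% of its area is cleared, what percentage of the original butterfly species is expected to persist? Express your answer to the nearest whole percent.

82%

S_new/S_old = (A_new/A_old)^z = 0.57^0.35
= exp(0.35 × ln 0.57) = exp(0.35 × -0.5621) = exp(-0.1967) ≈ 0.8214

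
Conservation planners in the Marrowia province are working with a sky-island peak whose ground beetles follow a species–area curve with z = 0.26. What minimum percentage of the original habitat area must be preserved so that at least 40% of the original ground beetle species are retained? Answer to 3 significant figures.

2.95%

Need (A_new/A_old)^0.26 = 0.4, so A_new/A_old = 0.4^(1/0.26) = 0.4^3.846
ln(A_new/A_old) = ln 0.4 / 0.26 = -0.9163 / 0.26 = -3.5242
A_new/A_old = e^-3.5242 ≈ 0.02948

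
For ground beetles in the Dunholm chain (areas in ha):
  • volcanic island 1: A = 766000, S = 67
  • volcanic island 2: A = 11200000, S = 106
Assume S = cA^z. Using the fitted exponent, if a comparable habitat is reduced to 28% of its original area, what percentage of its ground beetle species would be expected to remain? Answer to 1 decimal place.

z = ln(106/67) / ln(11200000/766000) = 0.4587 / 2.6825 = 0.1710
S_new/S_old = (A_new/A_old)^z = 0.28^0.1710 = exp(0.1710 × -1.2730) = 0.8044

80.4%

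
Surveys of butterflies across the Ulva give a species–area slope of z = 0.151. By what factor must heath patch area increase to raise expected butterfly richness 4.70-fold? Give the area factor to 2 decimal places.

(A₂/A₁)^0.151 = 4.7, so A₂/A₁ = 4.7^(1/0.151) = 4.7^6.623
ln(A₂/A₁) = ln 4.7 / 0.151 = 1.5476 / 0.151 = 10.2488
A₂/A₁ = e^10.2488 ≈ 28247

28247.45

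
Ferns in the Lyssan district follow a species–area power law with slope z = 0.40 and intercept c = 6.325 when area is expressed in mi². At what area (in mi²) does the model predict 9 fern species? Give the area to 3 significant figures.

9 = 6.325 × A^0.4  ⇒  A^0.4 = 9/6.325 = 1.423
ln A = ln(1.423) / 0.4 = 0.3527 / 0.4 = 0.8818
A = e^0.8818 ≈ 2.415 mi²

2.42 mi²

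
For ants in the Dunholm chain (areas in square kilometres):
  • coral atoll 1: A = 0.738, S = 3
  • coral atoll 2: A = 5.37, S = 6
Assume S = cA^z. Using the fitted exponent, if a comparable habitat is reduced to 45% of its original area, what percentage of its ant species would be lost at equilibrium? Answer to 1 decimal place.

z = ln(6/3) / ln(5.37/0.738) = 0.6931 / 1.9846 = 0.3493
S_new/S_old = (A_new/A_old)^z = 0.45^0.3493 = exp(0.3493 × -0.7985) = 0.7566
Fraction lost = 1 − 0.7566 = 0.2434

24.3%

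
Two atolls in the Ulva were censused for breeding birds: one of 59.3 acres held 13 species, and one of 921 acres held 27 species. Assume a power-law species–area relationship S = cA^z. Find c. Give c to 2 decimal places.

4.38

z = ln(S₂/S₁) / ln(A₂/A₁) = ln(27/13) / ln(921/59.3) = 0.7309 / 2.7429 = 0.2665
c = S₁ / A₁^z = 13 / 59.3^0.2665 = 13 / 2.968 = 4.38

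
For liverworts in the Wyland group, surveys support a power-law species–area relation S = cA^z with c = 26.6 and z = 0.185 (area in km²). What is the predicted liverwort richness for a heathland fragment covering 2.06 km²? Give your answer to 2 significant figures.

S = 26.6 × 2.06^0.185
ln S = ln 26.6 + 0.185 × ln 2.06 = 3.2809 + 0.185 × 0.7227 = 3.4146
S = e^3.4146 ≈ 30.41

30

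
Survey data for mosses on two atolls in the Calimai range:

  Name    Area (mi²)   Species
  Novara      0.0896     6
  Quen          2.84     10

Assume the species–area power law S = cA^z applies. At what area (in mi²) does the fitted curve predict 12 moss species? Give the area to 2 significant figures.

9.8 mi²

z = ln(10/6) / ln(2.84/0.0896) = 0.5108 / 3.4562 = 0.1478
c = 6 / 0.0896^0.1478 = 6 / 0.7001 = 8.57
A = (12/8.57)^(1/0.1478) ⇒ ln A = ln(1.4)/0.1478 = 2.2774
A = e^2.2774 ≈ 9.751 mi²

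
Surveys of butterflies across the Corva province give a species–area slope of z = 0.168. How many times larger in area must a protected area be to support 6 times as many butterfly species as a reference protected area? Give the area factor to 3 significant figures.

42800

(A₂/A₁)^0.168 = 6, so A₂/A₁ = 6^(1/0.168) = 6^5.952
ln(A₂/A₁) = ln 6 / 0.168 = 1.7918 / 0.168 = 10.6652
A₂/A₁ = e^10.6652 ≈ 42840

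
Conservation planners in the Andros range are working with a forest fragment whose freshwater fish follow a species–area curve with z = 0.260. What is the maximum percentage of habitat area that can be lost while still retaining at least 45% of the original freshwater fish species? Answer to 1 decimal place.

95.4%

Need (A_new/A_old)^0.26 = 0.45, so A_new/A_old = 0.45^(1/0.26) = 0.45^3.846
ln(A_new/A_old) = ln 0.45 / 0.26 = -0.7985 / 0.26 = -3.0712
A_new/A_old = e^-3.0712 ≈ 0.04637
Fraction that can be lost = 1 − 0.04637 = 0.9536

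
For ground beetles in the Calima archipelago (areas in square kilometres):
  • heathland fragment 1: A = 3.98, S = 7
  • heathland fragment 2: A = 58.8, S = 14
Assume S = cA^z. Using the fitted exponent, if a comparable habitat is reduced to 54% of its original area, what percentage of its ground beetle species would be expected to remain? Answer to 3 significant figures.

z = ln(14/7) / ln(58.8/3.98) = 0.6931 / 2.6929 = 0.2574
S_new/S_old = (A_new/A_old)^z = 0.54^0.2574 = exp(0.2574 × -0.6162) = 0.8533

85.3%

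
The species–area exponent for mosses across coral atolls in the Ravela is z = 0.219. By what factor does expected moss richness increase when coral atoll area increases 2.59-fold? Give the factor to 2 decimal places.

S₂/S₁ = (A₂/A₁)^z = 2.59^0.219
ln(S₂/S₁) = 0.219 × ln 2.59 = 0.219 × 0.9517 = 0.2084
S₂/S₁ = e^0.2084 ≈ 1.232

1.23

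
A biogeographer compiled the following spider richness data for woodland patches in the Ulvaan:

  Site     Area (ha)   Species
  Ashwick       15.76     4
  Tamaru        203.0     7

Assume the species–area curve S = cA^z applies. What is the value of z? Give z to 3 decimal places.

0.219

Taking logs: ln S = ln c + z ln A, so z = (ln S₂ − ln S₁)/(ln A₂ − ln A₁).
z = ln(7/4) / ln(203/15.76) = ln(1.75) / ln(12.88) = 0.5596 / 2.5557 = 0.2190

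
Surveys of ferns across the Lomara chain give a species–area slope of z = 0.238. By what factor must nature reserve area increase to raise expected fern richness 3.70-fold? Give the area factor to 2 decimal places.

(A₂/A₁)^0.238 = 3.7, so A₂/A₁ = 3.7^(1/0.238) = 3.7^4.202
ln(A₂/A₁) = ln 3.7 / 0.238 = 1.3083 / 0.238 = 5.4972
A₂/A₁ = e^5.4972 ≈ 244

244.01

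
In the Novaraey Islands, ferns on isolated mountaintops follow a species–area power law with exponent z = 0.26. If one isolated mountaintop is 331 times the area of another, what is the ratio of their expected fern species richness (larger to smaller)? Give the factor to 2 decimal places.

S₂/S₁ = (A₂/A₁)^z = 331^0.26
ln(S₂/S₁) = 0.26 × ln 331 = 0.26 × 5.8021 = 1.5086
S₂/S₁ = e^1.5086 ≈ 4.52

4.52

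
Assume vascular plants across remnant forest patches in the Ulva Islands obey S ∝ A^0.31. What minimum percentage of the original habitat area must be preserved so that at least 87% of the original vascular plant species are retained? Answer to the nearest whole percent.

64%

Need (A_new/A_old)^0.31 = 0.87, so A_new/A_old = 0.87^(1/0.31) = 0.87^3.226
ln(A_new/A_old) = ln 0.87 / 0.31 = -0.1393 / 0.31 = -0.4492
A_new/A_old = e^-0.4492 ≈ 0.6381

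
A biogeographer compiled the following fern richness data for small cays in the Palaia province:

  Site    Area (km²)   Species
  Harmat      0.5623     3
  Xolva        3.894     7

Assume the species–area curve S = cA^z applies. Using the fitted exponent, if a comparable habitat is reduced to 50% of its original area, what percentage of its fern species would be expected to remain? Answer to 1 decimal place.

73.8%

z = ln(7/3) / ln(3.894/0.5623) = 0.8473 / 1.9352 = 0.4378
S_new/S_old = (A_new/A_old)^z = 0.5^0.4378 = exp(0.4378 × -0.6931) = 0.7382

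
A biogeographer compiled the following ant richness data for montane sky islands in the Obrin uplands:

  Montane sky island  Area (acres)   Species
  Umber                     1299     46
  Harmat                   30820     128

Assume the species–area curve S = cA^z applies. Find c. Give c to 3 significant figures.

4.53

z = ln(S₂/S₁) / ln(A₂/A₁) = ln(128/46) / ln(30820/1299) = 1.0234 / 3.1666 = 0.3232
c = S₁ / A₁^z = 46 / 1299^0.3232 = 46 / 10.15 = 4.534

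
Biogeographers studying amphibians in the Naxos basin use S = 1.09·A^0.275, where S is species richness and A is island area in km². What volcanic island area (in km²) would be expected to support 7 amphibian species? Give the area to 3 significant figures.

7 = 1.09 × A^0.275  ⇒  A^0.275 = 7/1.09 = 6.422
ln A = ln(6.422) / 0.275 = 1.8597 / 0.275 = 6.7627
A = e^6.7627 ≈ 864.9 km²

865 km²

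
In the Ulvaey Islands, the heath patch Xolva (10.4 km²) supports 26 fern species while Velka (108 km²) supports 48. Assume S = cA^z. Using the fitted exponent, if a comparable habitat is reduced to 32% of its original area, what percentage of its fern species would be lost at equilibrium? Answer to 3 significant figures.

25.8%

z = ln(48/26) / ln(108/10.4) = 0.6131 / 2.3403 = 0.2620
S_new/S_old = (A_new/A_old)^z = 0.32^0.2620 = exp(0.2620 × -1.1394) = 0.7419
Fraction lost = 1 − 0.7419 = 0.2581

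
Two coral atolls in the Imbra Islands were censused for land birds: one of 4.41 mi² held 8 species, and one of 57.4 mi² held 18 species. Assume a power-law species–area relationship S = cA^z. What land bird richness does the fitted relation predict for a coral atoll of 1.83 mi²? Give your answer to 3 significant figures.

6.06

z = ln(18/8) / ln(57.4/4.41) = 0.8109 / 2.5662 = 0.3160
c = 8 / 4.41^0.3160 = 8 / 1.598 = 5.005
S₃ = 5.005 × 1.83^0.3160 = 5.005 × 1.21 ≈ 6.059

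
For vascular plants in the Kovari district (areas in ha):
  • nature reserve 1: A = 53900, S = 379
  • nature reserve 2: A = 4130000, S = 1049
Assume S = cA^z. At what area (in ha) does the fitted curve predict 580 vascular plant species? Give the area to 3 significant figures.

z = ln(1049/379) / ln(4130000/53900) = 1.0181 / 4.3389 = 0.2346
c = 379 / 53900^0.2346 = 379 / 12.89 = 29.41
A = (580/29.41)^(1/0.2346) ⇒ ln A = ln(19.72)/0.2346 = 12.7083
A = e^12.7083 ≈ 330483 ha

330000 ha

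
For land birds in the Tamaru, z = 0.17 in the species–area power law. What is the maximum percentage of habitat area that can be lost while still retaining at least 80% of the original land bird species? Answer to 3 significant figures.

Need (A_new/A_old)^0.17 = 0.8, so A_new/A_old = 0.8^(1/0.17) = 0.8^5.882
ln(A_new/A_old) = ln 0.8 / 0.17 = -0.2231 / 0.17 = -1.3126
A_new/A_old = e^-1.3126 ≈ 0.2691
Fraction that can be lost = 1 − 0.2691 = 0.7309

73.1%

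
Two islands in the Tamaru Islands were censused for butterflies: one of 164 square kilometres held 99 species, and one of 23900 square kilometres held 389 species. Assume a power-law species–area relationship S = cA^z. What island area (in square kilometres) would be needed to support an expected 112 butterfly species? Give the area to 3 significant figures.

257 square kilometres

z = ln(389/99) / ln(23900/164) = 1.3685 / 4.9818 = 0.2747
c = 99 / 164^0.2747 = 99 / 4.059 = 24.39
A = (112/24.39)^(1/0.2747) ⇒ ln A = ln(4.592)/0.2747 = 5.5490
A = e^5.5490 ≈ 257 square kilometres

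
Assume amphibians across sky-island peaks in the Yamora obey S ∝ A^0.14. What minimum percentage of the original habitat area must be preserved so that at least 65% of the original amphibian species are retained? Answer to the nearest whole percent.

Need (A_new/A_old)^0.14 = 0.65, so A_new/A_old = 0.65^(1/0.14) = 0.65^7.143
ln(A_new/A_old) = ln 0.65 / 0.14 = -0.4308 / 0.14 = -3.0770
A_new/A_old = e^-3.0770 ≈ 0.0461

5%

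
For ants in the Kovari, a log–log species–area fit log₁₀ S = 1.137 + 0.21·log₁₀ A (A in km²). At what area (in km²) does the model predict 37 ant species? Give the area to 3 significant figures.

37 = 13.71 × A^0.21  ⇒  A^0.21 = 37/13.71 = 2.699
ln A = ln(2.699) / 0.21 = 0.9929 / 0.21 = 4.7280
A = e^4.7280 ≈ 113.1 km²

113 km²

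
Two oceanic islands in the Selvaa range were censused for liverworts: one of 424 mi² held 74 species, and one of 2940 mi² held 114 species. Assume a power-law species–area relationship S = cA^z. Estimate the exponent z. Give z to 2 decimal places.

Taking logs: ln S = ln c + z ln A, so z = (ln S₂ − ln S₁)/(ln A₂ − ln A₁).
z = ln(114/74) / ln(2940/424) = ln(1.541) / ln(6.934) = 0.4321 / 1.9364 = 0.2232

0.22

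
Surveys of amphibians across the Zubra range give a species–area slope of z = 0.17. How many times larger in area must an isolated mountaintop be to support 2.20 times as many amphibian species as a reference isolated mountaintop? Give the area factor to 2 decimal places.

103.34

(A₂/A₁)^0.17 = 2.2, so A₂/A₁ = 2.2^(1/0.17) = 2.2^5.882
ln(A₂/A₁) = ln 2.2 / 0.17 = 0.7885 / 0.17 = 4.6380
A₂/A₁ = e^4.6380 ≈ 103.3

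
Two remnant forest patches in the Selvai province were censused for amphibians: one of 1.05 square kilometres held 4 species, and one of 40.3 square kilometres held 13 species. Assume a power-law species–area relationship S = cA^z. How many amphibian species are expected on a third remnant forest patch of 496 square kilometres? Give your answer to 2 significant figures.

29

z = ln(13/4) / ln(40.3/1.05) = 1.1787 / 3.6476 = 0.3231
c = 4 / 1.05^0.3231 = 4 / 1.016 = 3.937
S₃ = 3.937 × 496^0.3231 = 3.937 × 7.43 ≈ 29.26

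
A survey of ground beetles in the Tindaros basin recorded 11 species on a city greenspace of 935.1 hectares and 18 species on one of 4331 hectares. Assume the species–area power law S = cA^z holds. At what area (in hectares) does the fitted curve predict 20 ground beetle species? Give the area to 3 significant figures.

6010 hectares

z = ln(18/11) / ln(4331/935.1) = 0.4925 / 1.5329 = 0.3213
c = 11 / 935.1^0.3213 = 11 / 9.004 = 1.222
A = (20/1.222)^(1/0.3213) ⇒ ln A = ln(16.37)/0.3213 = 8.7015
A = e^8.7015 ≈ 6012 hectares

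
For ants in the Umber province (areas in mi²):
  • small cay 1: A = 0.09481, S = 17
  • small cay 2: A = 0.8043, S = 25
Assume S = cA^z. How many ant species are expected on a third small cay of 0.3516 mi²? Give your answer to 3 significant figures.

21.5

z = ln(25/17) / ln(0.8043/0.09481) = 0.3857 / 2.1381 = 0.1804
c = 17 / 0.09481^0.1804 = 17 / 0.6538 = 26
S₃ = 26 × 0.3516^0.1804 = 26 × 0.8282 ≈ 21.53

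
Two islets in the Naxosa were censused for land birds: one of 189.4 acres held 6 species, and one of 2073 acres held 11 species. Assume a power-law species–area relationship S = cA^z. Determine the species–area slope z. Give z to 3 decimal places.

0.253

Taking logs: ln S = ln c + z ln A, so z = (ln S₂ − ln S₁)/(ln A₂ − ln A₁).
z = ln(11/6) / ln(2073/189.4) = ln(1.833) / ln(10.95) = 0.6061 / 2.3929 = 0.2533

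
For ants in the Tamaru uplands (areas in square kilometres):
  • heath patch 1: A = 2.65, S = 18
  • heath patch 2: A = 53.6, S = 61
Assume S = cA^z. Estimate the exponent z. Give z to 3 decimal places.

0.406

Taking logs: ln S = ln c + z ln A, so z = (ln S₂ − ln S₁)/(ln A₂ − ln A₁).
z = ln(61/18) / ln(53.6/2.65) = ln(3.389) / ln(20.23) = 1.2205 / 3.0070 = 0.4059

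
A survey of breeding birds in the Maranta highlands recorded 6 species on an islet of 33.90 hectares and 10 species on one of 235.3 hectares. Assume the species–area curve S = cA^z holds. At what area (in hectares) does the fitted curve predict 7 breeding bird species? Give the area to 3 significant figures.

z = ln(10/6) / ln(235.3/33.9) = 0.5108 / 1.9374 = 0.2637
c = 6 / 33.9^0.2637 = 6 / 2.532 = 2.37
A = (7/2.37)^(1/0.2637) ⇒ ln A = ln(2.954)/0.2637 = 4.1081
A = e^4.1081 ≈ 60.83 hectares

60.8 hectares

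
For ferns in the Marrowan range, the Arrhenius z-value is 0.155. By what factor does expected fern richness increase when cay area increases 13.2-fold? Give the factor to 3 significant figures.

S₂/S₁ = (A₂/A₁)^z = 13.2^0.155
ln(S₂/S₁) = 0.155 × ln 13.2 = 0.155 × 2.5802 = 0.3999
S₂/S₁ = e^0.3999 ≈ 1.492

1.49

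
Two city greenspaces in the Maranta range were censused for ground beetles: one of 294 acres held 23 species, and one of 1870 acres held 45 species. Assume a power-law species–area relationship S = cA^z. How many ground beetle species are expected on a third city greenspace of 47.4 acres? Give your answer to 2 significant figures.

z = ln(45/23) / ln(1870/294) = 0.6712 / 1.8501 = 0.3628
c = 23 / 294^0.3628 = 23 / 7.86 = 2.926
S₃ = 2.926 × 47.4^0.3628 = 2.926 × 4.054 ≈ 11.86

12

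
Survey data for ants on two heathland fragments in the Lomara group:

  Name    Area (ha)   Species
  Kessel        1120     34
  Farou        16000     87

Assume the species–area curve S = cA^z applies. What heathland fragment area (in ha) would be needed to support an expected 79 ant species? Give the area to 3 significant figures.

z = ln(87/34) / ln(16000/1120) = 0.9395 / 2.6593 = 0.3533
c = 34 / 1120^0.3533 = 34 / 11.95 = 2.845
A = (79/2.845)^(1/0.3533) ⇒ ln A = ln(27.76)/0.3533 = 9.4073
A = e^9.4073 ≈ 12177 ha

12200 ha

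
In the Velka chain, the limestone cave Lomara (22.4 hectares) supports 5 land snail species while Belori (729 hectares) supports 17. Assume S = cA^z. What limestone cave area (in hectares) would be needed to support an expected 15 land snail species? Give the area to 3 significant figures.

z = ln(17/5) / ln(729/22.4) = 1.2238 / 3.4826 = 0.3514
c = 5 / 22.4^0.3514 = 5 / 2.982 = 1.677
A = (15/1.677)^(1/0.3514) ⇒ ln A = ln(8.945)/0.3514 = 6.2355
A = e^6.2355 ≈ 510.5 hectares

511 hectares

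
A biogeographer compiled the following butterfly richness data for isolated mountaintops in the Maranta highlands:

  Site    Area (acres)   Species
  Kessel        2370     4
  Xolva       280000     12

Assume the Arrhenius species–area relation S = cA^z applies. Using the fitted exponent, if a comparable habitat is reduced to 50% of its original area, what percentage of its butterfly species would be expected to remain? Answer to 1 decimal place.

z = ln(12/4) / ln(280000/2370) = 1.0986 / 4.7719 = 0.2302
S_new/S_old = (A_new/A_old)^z = 0.5^0.2302 = exp(0.2302 × -0.6931) = 0.8525

85.3%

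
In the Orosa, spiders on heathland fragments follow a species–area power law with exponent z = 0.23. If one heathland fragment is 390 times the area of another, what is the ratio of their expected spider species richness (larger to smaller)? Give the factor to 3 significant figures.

3.94

S₂/S₁ = (A₂/A₁)^z = 390^0.23
ln(S₂/S₁) = 0.23 × ln 390 = 0.23 × 5.9661 = 1.3722
S₂/S₁ = e^1.3722 ≈ 3.944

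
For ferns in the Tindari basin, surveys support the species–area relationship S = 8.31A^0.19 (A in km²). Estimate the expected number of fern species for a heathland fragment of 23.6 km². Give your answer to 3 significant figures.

S = 8.31 × 23.6^0.19
ln S = ln 8.31 + 0.19 × ln 23.6 = 2.1175 + 0.19 × 3.1612 = 2.7181
S = e^2.7181 ≈ 15.15

15.2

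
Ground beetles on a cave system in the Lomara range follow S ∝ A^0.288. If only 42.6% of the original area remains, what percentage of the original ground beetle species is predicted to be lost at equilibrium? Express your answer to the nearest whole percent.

S_new/S_old = (A_new/A_old)^z = 0.426^0.288
= exp(0.288 × ln 0.426) = exp(0.288 × -0.8533) = exp(-0.2458) ≈ 0.7821
Fraction lost = 1 − 0.7821 = 0.2179

22%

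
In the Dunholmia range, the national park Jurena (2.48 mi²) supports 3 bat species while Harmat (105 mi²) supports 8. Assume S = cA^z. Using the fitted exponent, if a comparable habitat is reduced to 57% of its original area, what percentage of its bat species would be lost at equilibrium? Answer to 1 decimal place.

z = ln(8/3) / ln(105/2.48) = 0.9808 / 3.7457 = 0.2619
S_new/S_old = (A_new/A_old)^z = 0.57^0.2619 = exp(0.2619 × -0.5621) = 0.8631
Fraction lost = 1 − 0.8631 = 0.1369

13.7%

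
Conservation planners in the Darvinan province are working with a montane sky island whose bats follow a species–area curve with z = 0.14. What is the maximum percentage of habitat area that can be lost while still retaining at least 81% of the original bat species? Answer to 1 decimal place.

Need (A_new/A_old)^0.14 = 0.81, so A_new/A_old = 0.81^(1/0.14) = 0.81^7.143
ln(A_new/A_old) = ln 0.81 / 0.14 = -0.2107 / 0.14 = -1.5052
A_new/A_old = e^-1.5052 ≈ 0.222
Fraction that can be lost = 1 − 0.222 = 0.778

77.8%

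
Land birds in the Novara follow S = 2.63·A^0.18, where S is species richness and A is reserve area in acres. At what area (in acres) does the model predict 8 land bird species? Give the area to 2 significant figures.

8 = 2.63 × A^0.18  ⇒  A^0.18 = 8/2.63 = 3.042
ln A = ln(3.042) / 0.18 = 1.1125 / 0.18 = 6.1803
A = e^6.1803 ≈ 483.1 acres

480 acres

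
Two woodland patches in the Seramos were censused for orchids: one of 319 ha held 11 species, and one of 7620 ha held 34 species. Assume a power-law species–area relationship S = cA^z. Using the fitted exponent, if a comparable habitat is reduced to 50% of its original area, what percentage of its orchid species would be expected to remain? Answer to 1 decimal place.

z = ln(34/11) / ln(7620/319) = 1.1285 / 3.1733 = 0.3556
S_new/S_old = (A_new/A_old)^z = 0.5^0.3556 = exp(0.3556 × -0.6931) = 0.7815

78.2%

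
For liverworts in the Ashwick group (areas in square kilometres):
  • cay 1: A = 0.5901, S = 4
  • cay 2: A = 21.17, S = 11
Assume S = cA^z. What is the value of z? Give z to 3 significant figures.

0.283

Taking logs: ln S = ln c + z ln A, so z = (ln S₂ − ln S₁)/(ln A₂ − ln A₁).
z = ln(11/4) / ln(21.17/0.5901) = ln(2.75) / ln(35.88) = 1.0116 / 3.5800 = 0.2826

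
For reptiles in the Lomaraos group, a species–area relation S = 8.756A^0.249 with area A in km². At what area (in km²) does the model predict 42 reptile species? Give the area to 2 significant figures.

42 = 8.756 × A^0.249  ⇒  A^0.249 = 42/8.756 = 4.797
ln A = ln(4.797) / 0.249 = 1.5679 / 0.249 = 6.2969
A = e^6.2969 ≈ 542.9 km²

540 km²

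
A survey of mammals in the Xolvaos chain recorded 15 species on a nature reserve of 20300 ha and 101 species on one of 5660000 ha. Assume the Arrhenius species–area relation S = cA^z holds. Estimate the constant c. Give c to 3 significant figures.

z = ln(S₂/S₁) / ln(A₂/A₁) = ln(101/15) / ln(5660000/20300) = 1.9071 / 5.6306 = 0.3387
c = S₁ / A₁^z = 15 / 20300^0.3387 = 15 / 28.77 = 0.5214

0.521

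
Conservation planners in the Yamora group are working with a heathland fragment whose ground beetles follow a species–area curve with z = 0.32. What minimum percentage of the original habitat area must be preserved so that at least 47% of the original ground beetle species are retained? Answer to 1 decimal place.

9.4%

Need (A_new/A_old)^0.32 = 0.47, so A_new/A_old = 0.47^(1/0.32) = 0.47^3.125
ln(A_new/A_old) = ln 0.47 / 0.32 = -0.7550 / 0.32 = -2.3594
A_new/A_old = e^-2.3594 ≈ 0.09447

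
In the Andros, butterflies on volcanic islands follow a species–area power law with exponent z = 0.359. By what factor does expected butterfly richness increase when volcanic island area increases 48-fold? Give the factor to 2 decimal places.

S₂/S₁ = (A₂/A₁)^z = 48^0.359
ln(S₂/S₁) = 0.359 × ln 48 = 0.359 × 3.8712 = 1.3898
S₂/S₁ = e^1.3898 ≈ 4.014

4.01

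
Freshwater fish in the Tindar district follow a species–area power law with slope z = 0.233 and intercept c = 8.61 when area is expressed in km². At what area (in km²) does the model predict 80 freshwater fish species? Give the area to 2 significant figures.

80 = 8.61 × A^0.233  ⇒  A^0.233 = 80/8.61 = 9.292
ln A = ln(9.292) / 0.233 = 2.2291 / 0.233 = 9.5670
A = e^9.5670 ≈ 14285 km²

14000 km²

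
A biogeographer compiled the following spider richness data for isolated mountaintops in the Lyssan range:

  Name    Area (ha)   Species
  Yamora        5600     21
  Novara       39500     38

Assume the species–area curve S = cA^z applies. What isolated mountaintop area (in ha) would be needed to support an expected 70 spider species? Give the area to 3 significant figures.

295000 ha

z = ln(38/21) / ln(39500/5600) = 0.5931 / 1.9535 = 0.3036
c = 21 / 5600^0.3036 = 21 / 13.74 = 1.529
A = (70/1.529)^(1/0.3036) ⇒ ln A = ln(45.79)/0.3036 = 12.5964
A = e^12.5964 ≈ 295485 ha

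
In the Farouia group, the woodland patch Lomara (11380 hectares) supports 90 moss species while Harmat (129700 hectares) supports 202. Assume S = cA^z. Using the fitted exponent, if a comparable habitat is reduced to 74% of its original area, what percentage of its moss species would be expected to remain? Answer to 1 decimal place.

z = ln(202/90) / ln(129700/11380) = 0.8085 / 2.4334 = 0.3322
S_new/S_old = (A_new/A_old)^z = 0.74^0.3322 = exp(0.3322 × -0.3011) = 0.9048

90.5%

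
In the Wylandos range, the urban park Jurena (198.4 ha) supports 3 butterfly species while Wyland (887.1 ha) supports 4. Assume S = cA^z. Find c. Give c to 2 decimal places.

z = ln(S₂/S₁) / ln(A₂/A₁) = ln(4/3) / ln(887.1/198.4) = 0.2877 / 1.4977 = 0.1921
c = S₁ / A₁^z = 3 / 198.4^0.1921 = 3 / 2.763 = 1.086

1.09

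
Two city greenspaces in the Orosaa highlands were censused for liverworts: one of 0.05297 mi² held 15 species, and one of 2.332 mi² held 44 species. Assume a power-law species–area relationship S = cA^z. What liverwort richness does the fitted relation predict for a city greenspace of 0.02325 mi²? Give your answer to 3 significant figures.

11.9

z = ln(44/15) / ln(2.332/0.05297) = 1.0761 / 3.7848 = 0.2843
c = 15 / 0.05297^0.2843 = 15 / 0.4337 = 34.59
S₃ = 34.59 × 0.02325^0.2843 = 34.59 × 0.3432 ≈ 11.87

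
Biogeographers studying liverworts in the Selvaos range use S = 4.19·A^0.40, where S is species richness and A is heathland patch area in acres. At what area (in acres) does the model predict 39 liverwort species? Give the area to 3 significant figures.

39 = 4.19 × A^0.4  ⇒  A^0.4 = 39/4.19 = 9.308
ln A = ln(9.308) / 0.4 = 2.2309 / 0.4 = 5.5772
A = e^5.5772 ≈ 264.3 acres

264 acres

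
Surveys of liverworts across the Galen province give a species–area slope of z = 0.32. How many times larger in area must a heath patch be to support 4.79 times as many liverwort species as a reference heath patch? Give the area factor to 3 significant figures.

(A₂/A₁)^0.32 = 4.79, so A₂/A₁ = 4.79^(1/0.32) = 4.79^3.125
ln(A₂/A₁) = ln 4.79 / 0.32 = 1.5665 / 0.32 = 4.8954
A₂/A₁ = e^4.8954 ≈ 133.7

134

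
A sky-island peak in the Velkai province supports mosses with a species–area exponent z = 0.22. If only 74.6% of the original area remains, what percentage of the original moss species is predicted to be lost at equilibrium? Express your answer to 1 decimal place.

S_new/S_old = (A_new/A_old)^z = 0.746^0.22
= exp(0.22 × ln 0.746) = exp(0.22 × -0.2930) = exp(-0.0645) ≈ 0.9376
Fraction lost = 1 − 0.9376 = 0.06243

6.2%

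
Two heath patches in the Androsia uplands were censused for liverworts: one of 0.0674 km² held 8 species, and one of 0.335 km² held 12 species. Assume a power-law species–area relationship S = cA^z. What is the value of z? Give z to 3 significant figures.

Taking logs: ln S = ln c + z ln A, so z = (ln S₂ − ln S₁)/(ln A₂ − ln A₁).
z = ln(12/8) / ln(0.335/0.0674) = ln(1.5) / ln(4.97) = 0.4055 / 1.6035 = 0.2529

0.253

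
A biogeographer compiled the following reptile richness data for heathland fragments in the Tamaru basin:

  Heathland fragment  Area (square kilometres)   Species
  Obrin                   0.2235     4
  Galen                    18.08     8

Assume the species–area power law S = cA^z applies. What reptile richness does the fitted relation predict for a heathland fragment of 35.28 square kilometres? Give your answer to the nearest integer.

9

z = ln(8/4) / ln(18.08/0.2235) = 0.6931 / 4.3932 = 0.1578
c = 4 / 0.2235^0.1578 = 4 / 0.7895 = 5.067
S₃ = 5.067 × 35.28^0.1578 = 5.067 × 1.755 ≈ 8.89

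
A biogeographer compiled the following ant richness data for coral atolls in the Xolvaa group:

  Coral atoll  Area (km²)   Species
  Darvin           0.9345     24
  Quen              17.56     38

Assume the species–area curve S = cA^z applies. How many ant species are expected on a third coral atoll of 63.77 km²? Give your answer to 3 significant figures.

46.5

z = ln(38/24) / ln(17.56/0.9345) = 0.4595 / 2.9334 = 0.1567
c = 24 / 0.9345^0.1567 = 24 / 0.9894 = 24.26
S₃ = 24.26 × 63.77^0.1567 = 24.26 × 1.917 ≈ 46.51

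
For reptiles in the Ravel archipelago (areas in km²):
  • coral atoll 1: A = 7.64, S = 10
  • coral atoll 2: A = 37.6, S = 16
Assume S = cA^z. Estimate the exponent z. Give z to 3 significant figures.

Taking logs: ln S = ln c + z ln A, so z = (ln S₂ − ln S₁)/(ln A₂ − ln A₁).
z = ln(16/10) / ln(37.6/7.64) = ln(1.6) / ln(4.921) = 0.4700 / 1.5936 = 0.2949

0.295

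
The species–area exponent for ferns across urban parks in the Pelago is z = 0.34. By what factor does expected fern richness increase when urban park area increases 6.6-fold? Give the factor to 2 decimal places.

S₂/S₁ = (A₂/A₁)^z = 6.6^0.34
ln(S₂/S₁) = 0.34 × ln 6.6 = 0.34 × 1.8871 = 0.6416
S₂/S₁ = e^0.6416 ≈ 1.9

1.90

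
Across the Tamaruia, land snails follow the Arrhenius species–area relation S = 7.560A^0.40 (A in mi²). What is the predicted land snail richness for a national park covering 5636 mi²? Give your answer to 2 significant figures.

240

S = 7.56 × 5636^0.4
ln S = ln 7.56 + 0.4 × ln 5636 = 2.0229 + 0.4 × 8.6369 = 5.4776
S = e^5.4776 ≈ 239.3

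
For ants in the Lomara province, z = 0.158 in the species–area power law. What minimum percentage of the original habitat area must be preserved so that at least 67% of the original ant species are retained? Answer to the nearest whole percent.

8%

Need (A_new/A_old)^0.158 = 0.67, so A_new/A_old = 0.67^(1/0.158) = 0.67^6.329
ln(A_new/A_old) = ln 0.67 / 0.158 = -0.4005 / 0.158 = -2.5347
A_new/A_old = e^-2.5347 ≈ 0.07929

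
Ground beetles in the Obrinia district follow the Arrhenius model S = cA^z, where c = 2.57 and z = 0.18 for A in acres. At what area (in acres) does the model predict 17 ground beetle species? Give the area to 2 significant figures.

36000 acres

17 = 2.57 × A^0.18  ⇒  A^0.18 = 17/2.57 = 6.615
ln A = ln(6.615) / 0.18 = 1.8893 / 0.18 = 10.4962
A = e^10.4962 ≈ 36176 acres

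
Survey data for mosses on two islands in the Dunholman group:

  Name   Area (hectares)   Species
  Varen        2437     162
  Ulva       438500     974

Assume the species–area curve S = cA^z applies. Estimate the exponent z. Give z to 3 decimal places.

0.345

Taking logs: ln S = ln c + z ln A, so z = (ln S₂ − ln S₁)/(ln A₂ − ln A₁).
z = ln(974/162) / ln(438500/2437) = ln(6.012) / ln(179.9) = 1.7938 / 5.1926 = 0.3455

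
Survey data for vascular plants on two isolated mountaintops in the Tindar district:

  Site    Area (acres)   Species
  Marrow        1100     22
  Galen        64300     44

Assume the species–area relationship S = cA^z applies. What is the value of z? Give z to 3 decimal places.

0.170

Taking logs: ln S = ln c + z ln A, so z = (ln S₂ − ln S₁)/(ln A₂ − ln A₁).
z = ln(44/22) / ln(64300/1100) = ln(2) / ln(58.45) = 0.6931 / 4.0682 = 0.1704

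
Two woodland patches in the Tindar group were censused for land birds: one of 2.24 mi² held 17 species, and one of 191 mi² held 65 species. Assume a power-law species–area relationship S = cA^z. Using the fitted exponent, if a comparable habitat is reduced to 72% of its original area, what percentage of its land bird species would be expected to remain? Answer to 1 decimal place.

90.6%

z = ln(65/17) / ln(191/2.24) = 1.3412 / 4.4458 = 0.3017
S_new/S_old = (A_new/A_old)^z = 0.72^0.3017 = exp(0.3017 × -0.3285) = 0.9057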